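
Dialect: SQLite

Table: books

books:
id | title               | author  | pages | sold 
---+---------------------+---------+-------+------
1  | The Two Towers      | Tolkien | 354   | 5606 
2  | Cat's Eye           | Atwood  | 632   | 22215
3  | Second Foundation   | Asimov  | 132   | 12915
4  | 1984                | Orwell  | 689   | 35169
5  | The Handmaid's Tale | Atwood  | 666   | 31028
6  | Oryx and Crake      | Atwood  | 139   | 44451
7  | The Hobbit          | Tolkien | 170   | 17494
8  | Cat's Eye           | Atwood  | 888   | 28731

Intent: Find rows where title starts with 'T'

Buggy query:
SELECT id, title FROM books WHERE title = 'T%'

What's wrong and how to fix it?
Bug: Wildcards only work with LIKE; '=' treats '%' as a literal character

Fix: Use LIKE for wildcard pattern matching

Corrected query:
SELECT id, title FROM books WHERE title LIKE 'T%'

Result:
id | title              
---+--------------------
1  | The Two Towers     
5  | The Handmaid's Tale
7  | The Hobbit         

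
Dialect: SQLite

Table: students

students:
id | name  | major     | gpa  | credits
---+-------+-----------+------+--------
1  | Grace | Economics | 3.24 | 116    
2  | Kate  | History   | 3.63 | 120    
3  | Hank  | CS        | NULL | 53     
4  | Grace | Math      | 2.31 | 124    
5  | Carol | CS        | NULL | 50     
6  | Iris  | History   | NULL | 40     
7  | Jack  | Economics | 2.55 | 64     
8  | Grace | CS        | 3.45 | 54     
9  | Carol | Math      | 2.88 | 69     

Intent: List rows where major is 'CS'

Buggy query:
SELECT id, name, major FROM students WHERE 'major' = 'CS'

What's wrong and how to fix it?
Bug: Single quotes denote string literals in SQL; the column name is being compared as a constant string

Fix: Remove the quotes around the column name (or use double quotes for an identifier)

Corrected query:
SELECT id, name, major FROM students WHERE major = 'CS'

Result:
id | name  | major
---+-------+------
3  | Hank  | CS   
5  | Carol | CS   
8  | Grace | CS   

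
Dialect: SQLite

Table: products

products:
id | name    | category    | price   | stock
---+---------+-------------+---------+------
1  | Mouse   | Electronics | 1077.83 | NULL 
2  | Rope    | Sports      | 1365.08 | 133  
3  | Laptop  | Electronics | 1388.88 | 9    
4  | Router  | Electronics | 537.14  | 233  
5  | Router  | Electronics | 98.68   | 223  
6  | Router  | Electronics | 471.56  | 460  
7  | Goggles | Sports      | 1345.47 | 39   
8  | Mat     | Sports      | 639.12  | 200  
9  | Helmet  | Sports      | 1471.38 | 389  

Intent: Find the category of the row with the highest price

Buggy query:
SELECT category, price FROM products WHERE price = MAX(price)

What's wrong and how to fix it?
Bug: MAX(price) is an aggregate and cannot be used directly in WHERE

Fix: Wrap MAX in a scalar subquery so WHERE compares against a single value

Corrected query:
SELECT category, price FROM products WHERE price = (SELECT MAX(price) FROM products)

Result:
category | price  
---------+--------
Sports   | 1471.38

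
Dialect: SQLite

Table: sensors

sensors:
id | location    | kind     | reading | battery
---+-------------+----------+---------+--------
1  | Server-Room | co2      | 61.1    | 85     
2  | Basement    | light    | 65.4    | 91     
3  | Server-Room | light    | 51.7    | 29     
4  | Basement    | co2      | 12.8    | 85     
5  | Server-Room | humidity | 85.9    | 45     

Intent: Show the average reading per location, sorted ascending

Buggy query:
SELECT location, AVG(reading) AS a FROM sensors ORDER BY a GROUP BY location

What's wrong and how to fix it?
Bug: GROUP BY must precede ORDER BY

Fix: Move ORDER BY to the end, after GROUP BY

Corrected query:
SELECT location, AVG(reading) AS a FROM sensors GROUP BY location ORDER BY a

Result:
location    | a        
------------+----------
Basement    | 39.1     
Server-Room | 66.233333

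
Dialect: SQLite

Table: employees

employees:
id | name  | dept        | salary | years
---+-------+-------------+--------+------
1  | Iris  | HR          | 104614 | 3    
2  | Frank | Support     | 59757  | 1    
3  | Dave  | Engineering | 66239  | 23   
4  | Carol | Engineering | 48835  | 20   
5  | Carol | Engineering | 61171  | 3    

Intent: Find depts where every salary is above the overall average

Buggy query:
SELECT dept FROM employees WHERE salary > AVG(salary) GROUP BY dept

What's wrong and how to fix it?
Bug: AVG() is an aggregate; it can't sit directly in WHERE

Fix: Use a subquery for AVG and a HAVING MIN(...) filter so the condition holds for every row in the group

Corrected query:
SELECT dept FROM employees GROUP BY dept HAVING MIN(salary) > (SELECT AVG(salary) FROM employees)

Result:
dept
----
HR  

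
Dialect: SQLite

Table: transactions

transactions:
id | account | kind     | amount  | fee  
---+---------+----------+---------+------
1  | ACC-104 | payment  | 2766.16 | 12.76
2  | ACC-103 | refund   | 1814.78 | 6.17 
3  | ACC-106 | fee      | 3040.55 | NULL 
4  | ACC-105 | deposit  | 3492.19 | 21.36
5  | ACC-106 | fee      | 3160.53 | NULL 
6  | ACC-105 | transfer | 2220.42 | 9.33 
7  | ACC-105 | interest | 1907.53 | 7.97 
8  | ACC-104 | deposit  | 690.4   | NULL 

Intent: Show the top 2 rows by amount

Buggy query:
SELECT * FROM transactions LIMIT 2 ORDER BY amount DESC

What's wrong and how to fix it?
Bug: LIMIT must come after ORDER BY

Fix: Swap the clauses: ORDER BY first, then LIMIT

Corrected query:
SELECT * FROM transactions ORDER BY amount DESC LIMIT 2

Result:
id | account | kind    | amount  | fee  
---+---------+---------+---------+------
4  | ACC-105 | deposit | 3492.19 | 21.36
5  | ACC-106 | fee     | 3160.53 | NULL 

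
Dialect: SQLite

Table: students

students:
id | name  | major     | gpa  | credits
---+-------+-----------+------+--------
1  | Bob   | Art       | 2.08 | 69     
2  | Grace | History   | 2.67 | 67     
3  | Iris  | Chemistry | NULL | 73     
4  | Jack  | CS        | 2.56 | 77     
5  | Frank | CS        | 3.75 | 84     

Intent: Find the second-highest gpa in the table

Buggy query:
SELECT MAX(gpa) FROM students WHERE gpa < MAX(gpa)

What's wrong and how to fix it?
Bug: MAX(gpa) on the right of the comparison is an aggregate-in-WHERE error

Fix: Put the inner MAX in a scalar subquery

Corrected query:
SELECT MAX(gpa) FROM students WHERE gpa < (SELECT MAX(gpa) FROM students)

Result:
MAX(gpa)
--------
2.67    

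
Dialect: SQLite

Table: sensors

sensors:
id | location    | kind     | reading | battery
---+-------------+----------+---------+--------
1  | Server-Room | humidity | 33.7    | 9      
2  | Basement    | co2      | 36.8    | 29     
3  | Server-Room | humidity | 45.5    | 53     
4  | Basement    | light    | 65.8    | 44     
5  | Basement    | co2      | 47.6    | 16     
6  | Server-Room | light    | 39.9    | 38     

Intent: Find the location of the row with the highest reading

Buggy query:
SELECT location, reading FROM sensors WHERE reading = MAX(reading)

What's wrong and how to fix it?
Bug: MAX(reading) is an aggregate and cannot be used directly in WHERE

Fix: Wrap MAX in a scalar subquery so WHERE compares against a single value

Corrected query:
SELECT location, reading FROM sensors WHERE reading = (SELECT MAX(reading) FROM sensors)

Result:
location | reading
---------+--------
Basement | 65.8   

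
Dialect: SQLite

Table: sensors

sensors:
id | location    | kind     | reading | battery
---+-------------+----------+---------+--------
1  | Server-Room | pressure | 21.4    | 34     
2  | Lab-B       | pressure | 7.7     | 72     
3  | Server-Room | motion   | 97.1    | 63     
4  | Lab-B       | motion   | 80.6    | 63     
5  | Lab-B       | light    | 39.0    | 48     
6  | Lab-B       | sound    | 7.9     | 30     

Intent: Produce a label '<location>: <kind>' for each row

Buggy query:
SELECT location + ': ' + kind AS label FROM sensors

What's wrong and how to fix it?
Bug: '+' is numeric addition; on text columns SQLite converts them to 0 instead of concatenating

Fix: Use the || operator for string concatenation

Corrected query:
SELECT location || ': ' || kind AS label FROM sensors

Result:
label                
---------------------
Server-Room: pressure
Lab-B: pressure      
Server-Room: motion  
Lab-B: motion        
Lab-B: light         
Lab-B: sound         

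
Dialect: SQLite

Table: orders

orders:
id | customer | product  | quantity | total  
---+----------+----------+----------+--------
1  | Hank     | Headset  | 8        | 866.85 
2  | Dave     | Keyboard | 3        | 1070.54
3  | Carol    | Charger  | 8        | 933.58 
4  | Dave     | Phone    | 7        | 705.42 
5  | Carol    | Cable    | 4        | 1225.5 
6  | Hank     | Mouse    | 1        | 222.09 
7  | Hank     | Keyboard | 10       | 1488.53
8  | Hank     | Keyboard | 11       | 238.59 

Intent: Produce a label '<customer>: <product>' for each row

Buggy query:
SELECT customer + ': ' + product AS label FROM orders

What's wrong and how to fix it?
Bug: SQLite uses || for string concatenation; + coerces text to numbers (yielding 0)

Fix: Replace + with || to concatenate text

Corrected query:
SELECT customer || ': ' || product AS label FROM orders

Result:
label         
--------------
Hank: Headset 
Dave: Keyboard
Carol: Charger
Dave: Phone   
Carol: Cable  
Hank: Mouse   
Hank: Keyboard
Hank: Keyboard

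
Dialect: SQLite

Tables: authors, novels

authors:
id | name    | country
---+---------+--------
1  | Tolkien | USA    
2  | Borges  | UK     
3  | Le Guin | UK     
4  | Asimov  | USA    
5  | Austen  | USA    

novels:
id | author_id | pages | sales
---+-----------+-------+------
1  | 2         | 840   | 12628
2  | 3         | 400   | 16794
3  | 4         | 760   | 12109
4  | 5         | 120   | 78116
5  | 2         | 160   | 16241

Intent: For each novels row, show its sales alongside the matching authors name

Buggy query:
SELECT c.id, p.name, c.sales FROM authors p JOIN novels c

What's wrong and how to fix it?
Bug: Missing join condition: each novels row is matched to all authors rows instead of just its own

Fix: Specify the join condition linking the foreign key to the parent id

Corrected query:
SELECT c.id, p.name, c.sales FROM authors p JOIN novels c ON c.author_id = p.id

Result:
id | name    | sales
---+---------+------
1  | Borges  | 12628
2  | Le Guin | 16794
3  | Asimov  | 12109
4  | Austen  | 78116
5  | Borges  | 16241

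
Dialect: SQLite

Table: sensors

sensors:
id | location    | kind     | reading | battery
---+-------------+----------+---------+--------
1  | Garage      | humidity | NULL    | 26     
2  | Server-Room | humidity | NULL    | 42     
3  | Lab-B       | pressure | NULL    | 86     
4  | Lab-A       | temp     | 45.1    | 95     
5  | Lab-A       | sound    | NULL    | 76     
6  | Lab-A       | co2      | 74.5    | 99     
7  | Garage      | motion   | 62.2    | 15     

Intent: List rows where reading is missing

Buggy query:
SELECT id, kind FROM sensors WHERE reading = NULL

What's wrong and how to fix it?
Bug: '= NULL' is always unknown in SQL three-valued logic, so no rows match

Fix: Replace '= NULL' with 'IS NULL'

Corrected query:
SELECT id, kind FROM sensors WHERE reading IS NULL

Result:
id | kind    
---+---------
1  | humidity
2  | humidity
3  | pressure
5  | sound   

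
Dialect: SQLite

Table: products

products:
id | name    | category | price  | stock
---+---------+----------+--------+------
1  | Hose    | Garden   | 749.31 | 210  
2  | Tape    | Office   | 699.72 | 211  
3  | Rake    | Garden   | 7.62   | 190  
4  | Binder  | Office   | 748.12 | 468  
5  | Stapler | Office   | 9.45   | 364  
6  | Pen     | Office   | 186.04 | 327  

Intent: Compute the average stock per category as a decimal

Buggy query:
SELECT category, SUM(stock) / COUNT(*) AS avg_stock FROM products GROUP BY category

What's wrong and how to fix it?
Bug: Both operands are integers, so '/' performs integer division and truncates

Fix: Cast one side to REAL so the division keeps the fractional part

Corrected query:
SELECT category, SUM(stock) * 1.0 / COUNT(*) AS avg_stock FROM products GROUP BY category

Result:
category | avg_stock
---------+----------
Garden   | 200      
Office   | 342.5    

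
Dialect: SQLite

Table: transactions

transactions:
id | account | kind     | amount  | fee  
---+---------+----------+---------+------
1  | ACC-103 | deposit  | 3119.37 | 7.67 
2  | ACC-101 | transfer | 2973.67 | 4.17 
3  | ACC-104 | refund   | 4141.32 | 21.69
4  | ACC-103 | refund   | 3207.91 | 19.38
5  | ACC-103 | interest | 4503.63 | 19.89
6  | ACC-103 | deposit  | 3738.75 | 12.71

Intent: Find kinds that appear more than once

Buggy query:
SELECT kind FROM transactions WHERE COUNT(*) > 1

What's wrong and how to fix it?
Bug: WHERE can't reference COUNT(*); aggregates are computed after WHERE

Fix: Group first, then use HAVING for the count condition

Corrected query:
SELECT kind FROM transactions GROUP BY kind HAVING COUNT(*) > 1

Result:
kind   
-------
deposit
refund 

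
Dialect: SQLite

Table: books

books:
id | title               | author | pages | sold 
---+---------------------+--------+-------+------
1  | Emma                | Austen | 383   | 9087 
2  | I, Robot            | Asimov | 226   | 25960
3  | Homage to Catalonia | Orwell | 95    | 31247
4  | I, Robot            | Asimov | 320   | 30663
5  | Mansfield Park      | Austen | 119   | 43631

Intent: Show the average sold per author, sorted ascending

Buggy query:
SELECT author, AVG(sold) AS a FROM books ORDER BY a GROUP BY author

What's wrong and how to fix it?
Bug: ORDER BY appears before GROUP BY; SQL clause order requires GROUP BY first

Fix: Move ORDER BY to the end, after GROUP BY

Corrected query:
SELECT author, AVG(sold) AS a FROM books GROUP BY author ORDER BY a

Result:
author | a      
-------+--------
Austen | 26359  
Asimov | 28311.5
Orwell | 31247  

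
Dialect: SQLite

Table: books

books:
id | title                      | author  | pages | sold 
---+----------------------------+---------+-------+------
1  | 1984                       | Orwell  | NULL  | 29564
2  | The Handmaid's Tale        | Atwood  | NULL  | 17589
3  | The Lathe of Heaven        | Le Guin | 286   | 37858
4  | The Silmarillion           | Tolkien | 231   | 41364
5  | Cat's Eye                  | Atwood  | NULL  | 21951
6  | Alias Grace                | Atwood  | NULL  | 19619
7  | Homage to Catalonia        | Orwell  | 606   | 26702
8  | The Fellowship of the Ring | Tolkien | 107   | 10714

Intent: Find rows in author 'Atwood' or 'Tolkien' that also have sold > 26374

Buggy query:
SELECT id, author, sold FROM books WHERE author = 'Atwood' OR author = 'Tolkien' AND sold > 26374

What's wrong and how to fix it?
Bug: AND binds tighter than OR, so this parses as author = 'Atwood' OR (author = 'Tolkien' AND sold > 26374)

Fix: Group the OR with parentheses (or use IN), then AND the threshold

Corrected query:
SELECT id, author, sold FROM books WHERE (author = 'Atwood' OR author = 'Tolkien') AND sold > 26374

Result:
id | author  | sold 
---+---------+------
4  | Tolkien | 41364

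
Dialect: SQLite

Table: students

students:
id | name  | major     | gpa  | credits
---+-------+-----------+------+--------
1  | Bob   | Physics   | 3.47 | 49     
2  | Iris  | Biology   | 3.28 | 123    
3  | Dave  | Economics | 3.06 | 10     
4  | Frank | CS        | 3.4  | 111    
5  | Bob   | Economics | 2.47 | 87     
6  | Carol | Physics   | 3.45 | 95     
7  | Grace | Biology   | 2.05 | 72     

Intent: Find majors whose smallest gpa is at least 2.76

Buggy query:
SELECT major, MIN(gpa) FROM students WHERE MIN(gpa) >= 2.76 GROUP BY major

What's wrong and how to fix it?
Bug: MIN() in WHERE is a misuse of aggregate

Fix: Replace WHERE with HAVING after the GROUP BY

Corrected query:
SELECT major, MIN(gpa) FROM students GROUP BY major HAVING MIN(gpa) >= 2.76

Result:
major   | MIN(gpa)
--------+---------
CS      | 3.4     
Physics | 3.45    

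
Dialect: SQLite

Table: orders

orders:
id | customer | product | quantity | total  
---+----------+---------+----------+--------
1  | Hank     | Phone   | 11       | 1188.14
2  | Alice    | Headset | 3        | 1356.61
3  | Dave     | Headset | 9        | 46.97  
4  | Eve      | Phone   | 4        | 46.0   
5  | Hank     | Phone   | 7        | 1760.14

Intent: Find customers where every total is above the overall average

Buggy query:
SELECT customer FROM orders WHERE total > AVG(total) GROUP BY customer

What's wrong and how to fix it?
Bug: WHERE evaluates per row before aggregation, so AVG() is unavailable

Fix: Use a subquery for AVG and a HAVING MIN(...) filter so the condition holds for every row in the group

Corrected query:
SELECT customer FROM orders GROUP BY customer HAVING MIN(total) > (SELECT AVG(total) FROM orders)

Result:
customer
--------
Alice   
Hank    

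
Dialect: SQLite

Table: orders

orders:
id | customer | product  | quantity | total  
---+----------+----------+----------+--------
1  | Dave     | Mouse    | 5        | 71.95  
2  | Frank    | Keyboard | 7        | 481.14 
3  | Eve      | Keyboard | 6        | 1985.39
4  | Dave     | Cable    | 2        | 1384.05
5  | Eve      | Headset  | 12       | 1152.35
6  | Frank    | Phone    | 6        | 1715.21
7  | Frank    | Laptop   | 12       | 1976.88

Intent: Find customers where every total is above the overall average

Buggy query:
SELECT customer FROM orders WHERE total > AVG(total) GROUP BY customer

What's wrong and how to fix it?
Bug: WHERE evaluates per row before aggregation, so AVG() is unavailable

Fix: Compute the overall average in a scalar subquery and compare each group's MIN against it in HAVING

Corrected query:
SELECT customer FROM orders GROUP BY customer HAVING MIN(total) > (SELECT AVG(total) FROM orders)

Result:
(no rows)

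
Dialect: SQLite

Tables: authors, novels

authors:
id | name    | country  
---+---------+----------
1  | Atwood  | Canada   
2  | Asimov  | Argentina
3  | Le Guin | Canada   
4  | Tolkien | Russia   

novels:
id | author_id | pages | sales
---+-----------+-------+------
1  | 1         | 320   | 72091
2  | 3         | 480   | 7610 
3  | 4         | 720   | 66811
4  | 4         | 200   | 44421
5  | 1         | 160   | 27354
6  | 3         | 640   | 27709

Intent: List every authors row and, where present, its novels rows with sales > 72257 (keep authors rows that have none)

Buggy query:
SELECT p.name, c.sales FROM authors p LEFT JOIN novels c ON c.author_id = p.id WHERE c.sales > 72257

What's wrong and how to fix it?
Bug: Filtering c.sales in WHERE discards the NULL rows produced by LEFT JOIN, turning it into an inner join

Fix: Put 'c.sales > 72257' in the JOIN's ON clause instead of WHERE

Corrected query:
SELECT p.name, c.sales FROM authors p LEFT JOIN novels c ON c.author_id = p.id AND c.sales > 72257

Result:
name    | sales
--------+------
Atwood  | NULL 
Asimov  | NULL 
Le Guin | NULL 
Tolkien | NULL 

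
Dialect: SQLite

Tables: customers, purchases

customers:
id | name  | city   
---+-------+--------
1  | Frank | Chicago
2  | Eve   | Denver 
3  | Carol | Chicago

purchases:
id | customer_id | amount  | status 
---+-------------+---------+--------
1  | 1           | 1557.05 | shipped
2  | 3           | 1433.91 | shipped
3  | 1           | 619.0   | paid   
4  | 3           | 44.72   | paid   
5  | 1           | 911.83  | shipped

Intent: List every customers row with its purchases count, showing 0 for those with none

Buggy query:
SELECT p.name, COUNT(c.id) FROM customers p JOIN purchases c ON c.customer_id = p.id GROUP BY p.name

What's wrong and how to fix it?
Bug: INNER JOIN drops customers rows that have no matching purchases rows

Fix: Switch to LEFT JOIN to retain unmatched parent rows

Corrected query:
SELECT p.name, COUNT(c.id) FROM customers p LEFT JOIN purchases c ON c.customer_id = p.id GROUP BY p.name

Result:
name  | COUNT(c.id)
------+------------
Carol | 2          
Eve   | 0          
Frank | 3          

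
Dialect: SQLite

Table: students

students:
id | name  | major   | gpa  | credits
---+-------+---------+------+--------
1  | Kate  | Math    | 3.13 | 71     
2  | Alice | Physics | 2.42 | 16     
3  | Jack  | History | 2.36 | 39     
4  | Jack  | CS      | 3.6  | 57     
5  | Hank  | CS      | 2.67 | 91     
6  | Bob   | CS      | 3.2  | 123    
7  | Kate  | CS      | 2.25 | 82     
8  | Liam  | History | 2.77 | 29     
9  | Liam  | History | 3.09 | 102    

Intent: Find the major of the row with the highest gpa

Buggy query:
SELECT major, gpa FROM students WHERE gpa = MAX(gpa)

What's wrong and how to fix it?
Bug: WHERE is evaluated per row; an aggregate over the whole table isn't defined there

Fix: Wrap MAX in a scalar subquery so WHERE compares against a single value

Corrected query:
SELECT major, gpa FROM students WHERE gpa = (SELECT MAX(gpa) FROM students)

Result:
major | gpa
------+----
CS    | 3.6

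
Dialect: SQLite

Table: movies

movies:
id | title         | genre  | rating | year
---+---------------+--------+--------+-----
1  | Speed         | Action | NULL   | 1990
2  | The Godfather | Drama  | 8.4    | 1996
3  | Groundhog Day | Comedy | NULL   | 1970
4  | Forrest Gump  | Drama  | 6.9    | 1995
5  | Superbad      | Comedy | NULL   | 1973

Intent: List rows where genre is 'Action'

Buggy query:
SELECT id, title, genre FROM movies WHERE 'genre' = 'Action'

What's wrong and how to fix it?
Bug: Single quotes denote string literals in SQL; the column name is being compared as a constant string

Fix: Remove the quotes around the column name (or use double quotes for an identifier)

Corrected query:
SELECT id, title, genre FROM movies WHERE genre = 'Action'

Result:
id | title | genre 
---+-------+-------
1  | Speed | Action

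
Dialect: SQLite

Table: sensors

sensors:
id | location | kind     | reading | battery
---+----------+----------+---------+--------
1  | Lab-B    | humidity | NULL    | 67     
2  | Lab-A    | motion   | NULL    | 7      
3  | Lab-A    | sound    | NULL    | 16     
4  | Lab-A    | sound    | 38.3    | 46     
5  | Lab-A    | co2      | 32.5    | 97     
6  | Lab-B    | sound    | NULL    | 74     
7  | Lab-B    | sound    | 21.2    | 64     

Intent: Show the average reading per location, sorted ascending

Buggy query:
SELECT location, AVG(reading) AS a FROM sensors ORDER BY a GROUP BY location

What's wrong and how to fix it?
Bug: ORDER BY appears before GROUP BY; SQL clause order requires GROUP BY first

Fix: Reorder: SELECT … FROM … GROUP BY … ORDER BY …

Corrected query:
SELECT location, AVG(reading) AS a FROM sensors GROUP BY location ORDER BY a

Result:
location | a   
---------+-----
Lab-B    | 21.2
Lab-A    | 35.4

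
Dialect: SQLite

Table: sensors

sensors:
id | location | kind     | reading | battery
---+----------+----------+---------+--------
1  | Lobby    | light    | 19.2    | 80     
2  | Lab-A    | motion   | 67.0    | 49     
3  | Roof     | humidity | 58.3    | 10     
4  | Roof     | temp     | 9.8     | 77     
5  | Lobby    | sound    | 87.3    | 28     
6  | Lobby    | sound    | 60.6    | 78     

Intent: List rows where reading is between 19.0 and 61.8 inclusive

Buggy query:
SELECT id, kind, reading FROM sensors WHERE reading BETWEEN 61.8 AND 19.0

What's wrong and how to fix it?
Bug: BETWEEN expects the lower bound first; with 61.8 AND 19.0 the range is empty

Fix: Write BETWEEN 19.0 AND 61.8

Corrected query:
SELECT id, kind, reading FROM sensors WHERE reading BETWEEN 19.0 AND 61.8

Result:
id | kind     | reading
---+----------+--------
1  | light    | 19.2   
3  | humidity | 58.3   
6  | sound    | 60.6   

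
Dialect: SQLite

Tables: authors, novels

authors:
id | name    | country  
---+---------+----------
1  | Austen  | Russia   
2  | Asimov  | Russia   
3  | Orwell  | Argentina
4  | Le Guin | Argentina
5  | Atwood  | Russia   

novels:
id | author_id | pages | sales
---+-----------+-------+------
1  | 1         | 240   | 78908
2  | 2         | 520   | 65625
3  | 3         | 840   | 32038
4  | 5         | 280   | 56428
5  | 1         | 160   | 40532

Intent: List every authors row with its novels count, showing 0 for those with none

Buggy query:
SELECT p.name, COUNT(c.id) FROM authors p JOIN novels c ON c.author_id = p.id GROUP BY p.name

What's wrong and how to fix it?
Bug: INNER JOIN drops authors rows that have no matching novels rows

Fix: Switch to LEFT JOIN to retain unmatched parent rows

Corrected query:
SELECT p.name, COUNT(c.id) FROM authors p LEFT JOIN novels c ON c.author_id = p.id GROUP BY p.name

Result:
name    | COUNT(c.id)
--------+------------
Asimov  | 1          
Atwood  | 1          
Austen  | 2          
Le Guin | 0          
Orwell  | 1          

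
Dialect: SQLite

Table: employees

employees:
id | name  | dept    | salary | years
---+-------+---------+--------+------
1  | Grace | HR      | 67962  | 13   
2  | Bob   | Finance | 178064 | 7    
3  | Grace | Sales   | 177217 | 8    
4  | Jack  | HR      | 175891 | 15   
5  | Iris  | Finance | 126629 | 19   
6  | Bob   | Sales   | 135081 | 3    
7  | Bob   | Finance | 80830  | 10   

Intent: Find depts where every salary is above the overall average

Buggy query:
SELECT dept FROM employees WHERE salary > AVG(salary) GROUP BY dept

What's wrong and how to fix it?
Bug: AVG() is an aggregate; it can't sit directly in WHERE

Fix: Use a subquery for AVG and a HAVING MIN(...) filter so the condition holds for every row in the group

Corrected query:
SELECT dept FROM employees GROUP BY dept HAVING MIN(salary) > (SELECT AVG(salary) FROM employees)

Result:
dept 
-----
Sales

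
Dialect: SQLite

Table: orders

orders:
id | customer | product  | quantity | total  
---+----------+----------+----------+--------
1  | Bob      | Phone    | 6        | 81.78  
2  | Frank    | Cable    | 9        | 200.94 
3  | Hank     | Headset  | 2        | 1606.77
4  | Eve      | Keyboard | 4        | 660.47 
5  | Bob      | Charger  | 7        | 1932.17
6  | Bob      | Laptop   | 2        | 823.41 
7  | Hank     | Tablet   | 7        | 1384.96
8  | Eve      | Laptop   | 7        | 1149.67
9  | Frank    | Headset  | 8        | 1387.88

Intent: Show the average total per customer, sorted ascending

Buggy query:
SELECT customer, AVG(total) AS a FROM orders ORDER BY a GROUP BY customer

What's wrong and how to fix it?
Bug: GROUP BY must precede ORDER BY

Fix: Reorder: SELECT … FROM … GROUP BY … ORDER BY …

Corrected query:
SELECT customer, AVG(total) AS a FROM orders GROUP BY customer ORDER BY a

Result:
customer | a         
---------+-----------
Frank    | 794.41    
Eve      | 905.07    
Bob      | 945.786667
Hank     | 1495.865  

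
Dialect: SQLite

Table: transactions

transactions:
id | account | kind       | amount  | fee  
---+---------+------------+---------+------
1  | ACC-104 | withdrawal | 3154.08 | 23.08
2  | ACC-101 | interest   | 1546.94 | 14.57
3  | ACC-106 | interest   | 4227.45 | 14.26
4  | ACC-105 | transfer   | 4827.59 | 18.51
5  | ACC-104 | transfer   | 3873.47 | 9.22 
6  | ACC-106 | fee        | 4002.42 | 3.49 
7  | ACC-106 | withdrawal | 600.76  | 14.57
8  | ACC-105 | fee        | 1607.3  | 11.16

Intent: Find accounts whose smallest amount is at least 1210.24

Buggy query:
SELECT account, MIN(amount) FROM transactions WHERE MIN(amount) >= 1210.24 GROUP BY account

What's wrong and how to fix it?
Bug: MIN() in WHERE is a misuse of aggregate

Fix: Use HAVING for the per-group MIN condition

Corrected query:
SELECT account, MIN(amount) FROM transactions GROUP BY account HAVING MIN(amount) >= 1210.24

Result:
account | MIN(amount)
--------+------------
ACC-101 | 1546.94    
ACC-104 | 3154.08    
ACC-105 | 1607.3     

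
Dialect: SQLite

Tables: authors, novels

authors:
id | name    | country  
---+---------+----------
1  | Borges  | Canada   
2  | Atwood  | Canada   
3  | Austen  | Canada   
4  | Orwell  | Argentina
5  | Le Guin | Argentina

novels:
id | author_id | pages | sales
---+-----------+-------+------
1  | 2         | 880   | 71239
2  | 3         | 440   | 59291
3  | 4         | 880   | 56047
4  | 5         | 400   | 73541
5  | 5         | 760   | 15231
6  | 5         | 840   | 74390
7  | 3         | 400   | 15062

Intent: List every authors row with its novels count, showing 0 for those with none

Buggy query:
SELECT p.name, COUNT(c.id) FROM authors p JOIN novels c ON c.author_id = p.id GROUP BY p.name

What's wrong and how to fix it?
Bug: INNER JOIN drops authors rows that have no matching novels rows

Fix: Use LEFT JOIN so parents without children still appear (COUNT(c.id) gives 0)

Corrected query:
SELECT p.name, COUNT(c.id) FROM authors p LEFT JOIN novels c ON c.author_id = p.id GROUP BY p.name

Result:
name    | COUNT(c.id)
--------+------------
Atwood  | 1          
Austen  | 2          
Borges  | 0          
Le Guin | 3          
Orwell  | 1          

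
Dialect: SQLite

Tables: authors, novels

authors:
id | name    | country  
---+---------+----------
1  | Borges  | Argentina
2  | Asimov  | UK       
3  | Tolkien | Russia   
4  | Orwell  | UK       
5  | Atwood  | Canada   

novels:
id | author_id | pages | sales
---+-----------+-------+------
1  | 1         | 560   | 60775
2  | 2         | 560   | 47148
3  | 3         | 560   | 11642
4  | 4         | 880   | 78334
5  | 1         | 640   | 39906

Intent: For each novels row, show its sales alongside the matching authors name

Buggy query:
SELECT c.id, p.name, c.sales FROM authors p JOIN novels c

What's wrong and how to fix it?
Bug: Missing join condition: each novels row is matched to all authors rows instead of just its own

Fix: Specify the join condition linking the foreign key to the parent id

Corrected query:
SELECT c.id, p.name, c.sales FROM authors p JOIN novels c ON c.author_id = p.id

Result:
id | name    | sales
---+---------+------
1  | Borges  | 60775
2  | Asimov  | 47148
3  | Tolkien | 11642
4  | Orwell  | 78334
5  | Borges  | 39906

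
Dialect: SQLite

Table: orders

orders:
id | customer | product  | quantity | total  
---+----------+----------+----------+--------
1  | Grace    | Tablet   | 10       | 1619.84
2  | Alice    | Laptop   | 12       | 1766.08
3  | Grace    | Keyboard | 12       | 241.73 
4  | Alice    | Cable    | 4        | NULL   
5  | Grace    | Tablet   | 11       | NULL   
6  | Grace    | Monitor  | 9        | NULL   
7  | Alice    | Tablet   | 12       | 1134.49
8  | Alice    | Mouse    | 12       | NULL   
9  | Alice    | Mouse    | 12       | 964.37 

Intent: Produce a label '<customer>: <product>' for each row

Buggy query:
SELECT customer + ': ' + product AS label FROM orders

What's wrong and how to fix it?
Bug: SQLite uses || for string concatenation; + coerces text to numbers (yielding 0)

Fix: Replace + with || to concatenate text

Corrected query:
SELECT customer || ': ' || product AS label FROM orders

Result:
label          
---------------
Grace: Tablet  
Alice: Laptop  
Grace: Keyboard
Alice: Cable   
Grace: Tablet  
Grace: Monitor 
Alice: Tablet  
Alice: Mouse   
Alice: Mouse   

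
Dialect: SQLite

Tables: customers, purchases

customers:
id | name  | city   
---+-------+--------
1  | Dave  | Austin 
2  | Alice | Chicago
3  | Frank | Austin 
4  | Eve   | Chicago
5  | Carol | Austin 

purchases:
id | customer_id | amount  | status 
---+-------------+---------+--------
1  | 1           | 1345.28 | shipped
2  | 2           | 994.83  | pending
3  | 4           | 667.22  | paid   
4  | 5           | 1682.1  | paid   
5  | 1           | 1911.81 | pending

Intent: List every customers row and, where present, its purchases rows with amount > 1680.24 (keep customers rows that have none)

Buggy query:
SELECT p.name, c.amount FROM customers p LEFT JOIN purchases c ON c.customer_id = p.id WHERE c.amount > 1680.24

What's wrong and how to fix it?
Bug: Filtering c.amount in WHERE discards the NULL rows produced by LEFT JOIN, turning it into an inner join

Fix: Put 'c.amount > 1680.24' in the JOIN's ON clause instead of WHERE

Corrected query:
SELECT p.name, c.amount FROM customers p LEFT JOIN purchases c ON c.customer_id = p.id AND c.amount > 1680.24

Result:
name  | amount 
------+--------
Dave  | 1911.81
Alice | NULL   
Frank | NULL   
Eve   | NULL   
Carol | 1682.1 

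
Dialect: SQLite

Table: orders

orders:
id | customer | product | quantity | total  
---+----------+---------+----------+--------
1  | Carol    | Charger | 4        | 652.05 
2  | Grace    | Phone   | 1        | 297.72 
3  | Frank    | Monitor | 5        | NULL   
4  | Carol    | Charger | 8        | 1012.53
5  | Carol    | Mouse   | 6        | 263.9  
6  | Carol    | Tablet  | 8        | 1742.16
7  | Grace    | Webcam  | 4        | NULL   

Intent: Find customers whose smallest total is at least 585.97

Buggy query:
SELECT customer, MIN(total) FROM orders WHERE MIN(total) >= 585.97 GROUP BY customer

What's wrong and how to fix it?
Bug: MIN() in WHERE is a misuse of aggregate

Fix: Replace WHERE with HAVING after the GROUP BY

Corrected query:
SELECT customer, MIN(total) FROM orders GROUP BY customer HAVING MIN(total) >= 585.97

Result:
(no rows)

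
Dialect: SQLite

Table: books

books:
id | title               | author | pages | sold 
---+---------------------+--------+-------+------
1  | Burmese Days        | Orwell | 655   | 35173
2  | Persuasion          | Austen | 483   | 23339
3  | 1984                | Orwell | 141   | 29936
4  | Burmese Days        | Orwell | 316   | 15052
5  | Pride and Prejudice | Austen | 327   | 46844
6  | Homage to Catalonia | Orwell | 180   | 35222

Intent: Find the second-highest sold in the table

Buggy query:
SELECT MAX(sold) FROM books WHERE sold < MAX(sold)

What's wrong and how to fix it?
Bug: MAX(sold) on the right of the comparison is an aggregate-in-WHERE error

Fix: Compute the overall MAX in a subquery, then take MAX of rows below it

Corrected query:
SELECT MAX(sold) FROM books WHERE sold < (SELECT MAX(sold) FROM books)

Result:
MAX(sold)
---------
35222    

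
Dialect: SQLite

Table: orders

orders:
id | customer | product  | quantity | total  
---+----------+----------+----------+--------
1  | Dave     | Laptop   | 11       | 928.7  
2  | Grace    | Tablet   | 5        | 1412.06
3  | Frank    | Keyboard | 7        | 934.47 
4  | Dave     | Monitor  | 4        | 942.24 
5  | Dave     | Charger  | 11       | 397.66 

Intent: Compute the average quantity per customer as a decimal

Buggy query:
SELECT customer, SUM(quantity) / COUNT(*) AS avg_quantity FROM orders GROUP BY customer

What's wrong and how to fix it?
Bug: SUM(quantity) and COUNT(*) are both integers; the division truncates the fractional part

Fix: Cast one side to REAL so the division keeps the fractional part

Corrected query:
SELECT customer, SUM(quantity) * 1.0 / COUNT(*) AS avg_quantity FROM orders GROUP BY customer

Result:
customer | avg_quantity
---------+-------------
Dave     | 8.666667    
Frank    | 7           
Grace    | 5           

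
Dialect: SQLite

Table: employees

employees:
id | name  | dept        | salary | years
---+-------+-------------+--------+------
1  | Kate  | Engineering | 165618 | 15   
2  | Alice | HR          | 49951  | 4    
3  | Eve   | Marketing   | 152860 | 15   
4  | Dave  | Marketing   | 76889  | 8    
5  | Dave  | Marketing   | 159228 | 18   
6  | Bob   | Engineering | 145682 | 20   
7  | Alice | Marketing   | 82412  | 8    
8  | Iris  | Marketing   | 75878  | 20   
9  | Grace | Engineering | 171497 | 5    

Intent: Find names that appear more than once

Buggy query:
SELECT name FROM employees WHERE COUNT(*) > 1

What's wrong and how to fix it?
Bug: WHERE can't reference COUNT(*); aggregates are computed after WHERE

Fix: Group first, then use HAVING for the count condition

Corrected query:
SELECT name FROM employees GROUP BY name HAVING COUNT(*) > 1

Result:
name 
-----
Alice
Dave 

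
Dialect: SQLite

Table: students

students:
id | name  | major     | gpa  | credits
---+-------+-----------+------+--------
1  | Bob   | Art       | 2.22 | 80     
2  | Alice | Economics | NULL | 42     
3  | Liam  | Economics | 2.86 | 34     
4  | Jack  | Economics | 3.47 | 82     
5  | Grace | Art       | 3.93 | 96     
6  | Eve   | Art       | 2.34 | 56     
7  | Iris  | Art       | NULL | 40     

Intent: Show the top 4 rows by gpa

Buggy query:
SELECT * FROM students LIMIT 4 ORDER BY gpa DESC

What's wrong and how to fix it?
Bug: ORDER BY cannot follow LIMIT; LIMIT is the final clause

Fix: Swap the clauses: ORDER BY first, then LIMIT

Corrected query:
SELECT * FROM students ORDER BY gpa DESC LIMIT 4

Result:
id | name  | major     | gpa  | credits
---+-------+-----------+------+--------
5  | Grace | Art       | 3.93 | 96     
4  | Jack  | Economics | 3.47 | 82     
3  | Liam  | Economics | 2.86 | 34     
6  | Eve   | Art       | 2.34 | 56     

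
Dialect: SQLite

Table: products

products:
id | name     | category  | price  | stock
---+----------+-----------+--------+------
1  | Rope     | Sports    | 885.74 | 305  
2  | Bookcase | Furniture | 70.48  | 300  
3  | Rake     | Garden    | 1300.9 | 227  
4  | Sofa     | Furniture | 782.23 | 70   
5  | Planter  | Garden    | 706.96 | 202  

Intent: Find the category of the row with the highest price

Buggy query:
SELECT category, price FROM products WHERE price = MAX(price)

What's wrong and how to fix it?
Bug: WHERE is evaluated per row; an aggregate over the whole table isn't defined there

Fix: Use a subquery: WHERE price = (SELECT MAX(price) FROM products)

Corrected query:
SELECT category, price FROM products WHERE price = (SELECT MAX(price) FROM products)

Result:
category | price 
---------+-------
Garden   | 1300.9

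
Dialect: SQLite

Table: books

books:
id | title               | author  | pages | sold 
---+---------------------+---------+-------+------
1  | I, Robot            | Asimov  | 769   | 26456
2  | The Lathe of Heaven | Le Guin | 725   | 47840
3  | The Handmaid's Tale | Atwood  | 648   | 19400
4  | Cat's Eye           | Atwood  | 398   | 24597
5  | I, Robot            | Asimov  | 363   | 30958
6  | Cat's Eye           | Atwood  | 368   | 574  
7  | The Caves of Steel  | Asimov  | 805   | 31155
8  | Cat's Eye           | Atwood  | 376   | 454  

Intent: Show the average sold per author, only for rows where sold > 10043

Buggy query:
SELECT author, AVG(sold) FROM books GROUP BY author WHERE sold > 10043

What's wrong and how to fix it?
Bug: Row-level WHERE must come before GROUP BY in the clause order

Fix: Place WHERE between FROM and GROUP BY

Corrected query:
SELECT author, AVG(sold) FROM books WHERE sold > 10043 GROUP BY author

Result:
author  | AVG(sold)
--------+----------
Asimov  | 29523    
Atwood  | 21998.5  
Le Guin | 47840    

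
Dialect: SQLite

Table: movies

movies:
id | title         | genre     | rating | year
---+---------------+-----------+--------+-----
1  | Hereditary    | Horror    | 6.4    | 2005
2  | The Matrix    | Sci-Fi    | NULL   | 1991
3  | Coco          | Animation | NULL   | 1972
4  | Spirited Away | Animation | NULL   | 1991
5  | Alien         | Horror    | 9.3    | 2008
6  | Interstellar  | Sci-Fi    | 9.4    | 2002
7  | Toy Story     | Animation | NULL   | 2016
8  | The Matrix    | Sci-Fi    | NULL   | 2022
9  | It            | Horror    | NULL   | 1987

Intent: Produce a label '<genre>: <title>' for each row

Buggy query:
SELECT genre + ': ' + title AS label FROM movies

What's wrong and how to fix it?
Bug: '+' is numeric addition; on text columns SQLite converts them to 0 instead of concatenating

Fix: Replace + with || to concatenate text

Corrected query:
SELECT genre || ': ' || title AS label FROM movies

Result:
label                   
------------------------
Horror: Hereditary      
Sci-Fi: The Matrix      
Animation: Coco         
Animation: Spirited Away
Horror: Alien           
Sci-Fi: Interstellar    
Animation: Toy Story    
Sci-Fi: The Matrix      
Horror: It              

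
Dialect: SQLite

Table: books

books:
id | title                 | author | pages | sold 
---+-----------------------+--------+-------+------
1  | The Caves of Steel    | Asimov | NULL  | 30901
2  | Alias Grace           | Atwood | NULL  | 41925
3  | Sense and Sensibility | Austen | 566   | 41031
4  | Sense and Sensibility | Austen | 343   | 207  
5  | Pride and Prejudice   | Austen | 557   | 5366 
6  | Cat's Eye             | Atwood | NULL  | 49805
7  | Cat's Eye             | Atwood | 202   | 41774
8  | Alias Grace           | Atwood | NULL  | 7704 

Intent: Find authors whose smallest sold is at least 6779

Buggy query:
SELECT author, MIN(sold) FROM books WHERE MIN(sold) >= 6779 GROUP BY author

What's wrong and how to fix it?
Bug: Aggregates like MIN are computed per group after WHERE runs

Fix: Replace WHERE with HAVING after the GROUP BY

Corrected query:
SELECT author, MIN(sold) FROM books GROUP BY author HAVING MIN(sold) >= 6779

Result:
author | MIN(sold)
-------+----------
Asimov | 30901    
Atwood | 7704     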